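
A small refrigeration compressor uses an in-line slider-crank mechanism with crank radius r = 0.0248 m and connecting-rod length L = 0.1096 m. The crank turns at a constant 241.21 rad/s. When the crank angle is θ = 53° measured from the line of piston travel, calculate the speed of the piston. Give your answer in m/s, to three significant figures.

ω = 241.2 rad/s
For an in-line slider-crank, x = r cosθ + √(L² − r² sin²θ), so v = −rω sinθ·[1 + r cosθ/√(L² − r² sin²θ)].
With r = 0.0248 m, L = 0.1096 m, θ = 53°: √(L² − r² sin²θ) = 0.1078 m.
v = −0.0248·241.2·0.79864·[1 + 0.0248·0.60182/0.1078] = -5.4389 m/s.
|v| = 5.4389 m/s.

5.44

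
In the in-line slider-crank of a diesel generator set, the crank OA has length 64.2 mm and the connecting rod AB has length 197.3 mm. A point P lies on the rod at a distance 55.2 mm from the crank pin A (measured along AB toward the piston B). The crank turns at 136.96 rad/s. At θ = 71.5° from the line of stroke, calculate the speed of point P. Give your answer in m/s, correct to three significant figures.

ω = 137 rad/s.  Crank-pin speed |V_A| = rω = 8.7928 m/s, perpendicular to OA.
Rod angle: sinφ = −(r/L) sinθ ⇒ φ = -17.974°; ω_rod = −rω cosθ/√(L²−r²sin²θ) = -14.866 rad/s.
V_P = V_A + ω_rod × AP, with AP = 0.0552 m along the rod.
Components: V_Px = −rω sinθ − a·ω_rod·sinφ = -8.5917 m/s;  V_Py = rω cosθ + a·ω_rod·cosφ = +2.0094 m/s.
|V_P| = √(V_Px² + V_Py²) = 8.8235 m/s.

8.82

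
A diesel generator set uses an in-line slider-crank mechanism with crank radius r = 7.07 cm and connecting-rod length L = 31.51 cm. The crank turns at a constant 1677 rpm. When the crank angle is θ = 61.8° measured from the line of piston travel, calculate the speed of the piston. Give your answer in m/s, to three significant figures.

ω = 2π·1677/60 = 175.6 rad/s
For an in-line slider-crank, x = r cosθ + √(L² − r² sin²θ), so v = −rω sinθ·[1 + r cosθ/√(L² − r² sin²θ)].
With r = 0.0707 m, L = 0.3151 m, θ = 61.8°: √(L² − r² sin²θ) = 0.30888 m.
v = −0.0707·175.6·0.88130·[1 + 0.0707·0.47255/0.30888] = -12.126 m/s.
|v| = 12.126 m/s.

12.1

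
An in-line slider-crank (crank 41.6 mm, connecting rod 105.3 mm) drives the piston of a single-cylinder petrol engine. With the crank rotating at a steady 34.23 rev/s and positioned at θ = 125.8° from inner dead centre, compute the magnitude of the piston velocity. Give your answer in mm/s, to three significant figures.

5490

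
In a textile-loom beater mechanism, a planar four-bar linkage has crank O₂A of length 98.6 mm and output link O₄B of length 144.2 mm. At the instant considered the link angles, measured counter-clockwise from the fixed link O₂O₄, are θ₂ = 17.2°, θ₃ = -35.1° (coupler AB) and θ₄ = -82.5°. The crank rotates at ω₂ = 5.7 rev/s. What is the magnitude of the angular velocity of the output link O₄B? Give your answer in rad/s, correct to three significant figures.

ω₂ = 35.81 rad/s (from 5.7 rev/s).
Differentiating the loop-closure r₂e^{iθ₂}+r₃e^{iθ₃}=r₁+r₄e^{iθ₄} gives r₂ω₂e^{iθ₂}+r₃ω₃e^{iθ₃}=r₄ω₄e^{iθ₄}.
Eliminating the other unknown: ω₄ = r₂ω₂ sin(θ₂−θ₃) / [r₄ sin(θ₄−θ₃)].
Numerator sine = +0.79122; denominator sine = -0.73610.
Result = 0.0986·35.81·(+0.79122) / (0.1442·(-0.73610)) = -26.323 rad/s; magnitude 26.323 rad/s.

26.3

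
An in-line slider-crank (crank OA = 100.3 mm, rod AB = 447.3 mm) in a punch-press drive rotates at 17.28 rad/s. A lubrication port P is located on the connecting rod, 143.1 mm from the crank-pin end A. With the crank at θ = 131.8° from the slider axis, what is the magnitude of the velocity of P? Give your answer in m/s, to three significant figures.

ω = 17.28 rad/s.  Crank-pin speed |V_A| = rω = 1.7332 m/s, perpendicular to OA.
Rod angle: sinφ = −(r/L) sinθ ⇒ φ = -9.623°; ω_rod = −rω cosθ/√(L²−r²sin²θ) = +2.6195 rad/s.
V_P = V_A + ω_rod × AP, with AP = 0.1431 m along the rod.
Components: V_Px = −rω sinθ − a·ω_rod·sinφ = -1.2294 m/s;  V_Py = rω cosθ + a·ω_rod·cosφ = -0.78564 m/s.
|V_P| = √(V_Px² + V_Py²) = 1.459 m/s.

1.46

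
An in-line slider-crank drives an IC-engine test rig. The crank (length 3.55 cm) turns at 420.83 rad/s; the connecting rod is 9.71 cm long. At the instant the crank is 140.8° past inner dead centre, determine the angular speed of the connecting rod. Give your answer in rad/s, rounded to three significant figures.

123

ω = 420.8 rad/s
The rod makes angle φ with the slider axis where L sinφ = r sinθ; differentiating, L cosφ·φ̇ = r ω cosθ.
L cosφ = √(L² − r² sin²θ) = 0.094472 m.
|ω_rod| = r ω |cosθ| / √(L² − r² sin²θ) = 0.0355·420.8·0.77494/0.094472 = 122.55 rad/s.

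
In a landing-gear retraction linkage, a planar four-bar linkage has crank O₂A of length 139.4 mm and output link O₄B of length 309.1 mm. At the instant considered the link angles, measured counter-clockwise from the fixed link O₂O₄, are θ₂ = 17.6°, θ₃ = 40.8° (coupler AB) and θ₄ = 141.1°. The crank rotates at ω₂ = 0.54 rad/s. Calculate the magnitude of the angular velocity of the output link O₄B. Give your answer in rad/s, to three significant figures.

0.0975

ω₂ = 0.54 rad/s
Differentiating the loop-closure r₂e^{iθ₂}+r₃e^{iθ₃}=r₁+r₄e^{iθ₄} gives r₂ω₂e^{iθ₂}+r₃ω₃e^{iθ₃}=r₄ω₄e^{iθ₄}.
Eliminating the other unknown: ω₄ = r₂ω₂ sin(θ₂−θ₃) / [r₄ sin(θ₄−θ₃)].
Numerator sine = -0.39394; denominator sine = +0.98389.
Result = 0.1394·0.54·(-0.39394) / (0.3091·(+0.98389)) = -0.097509 rad/s; magnitude 0.097509 rad/s.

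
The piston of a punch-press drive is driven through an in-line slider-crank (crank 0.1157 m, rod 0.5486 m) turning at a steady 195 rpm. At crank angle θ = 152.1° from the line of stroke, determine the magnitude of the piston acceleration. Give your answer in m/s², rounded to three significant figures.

36.8

ω = 2π·195/60 = 20.42 rad/s
x(θ) = r cosθ + √(L² − r² sin²θ); with ω constant, a = ω²·d²x/dθ².
d²x/dθ² = −r cosθ − r²(cos2θ)/√u − r⁴ sin²2θ/(4u^{3/2}),  u = L² − r² sin²θ = 0.298031 m².
Substituting r = 0.1157 m, L = 0.5486 m, θ = 152.1°: d²x/dθ² = +0.088281 m.
a = ω²·d²x/dθ² = (20.42)²·(+0.088281) = +36.812 m/s²;  |a| = 36.812 m/s².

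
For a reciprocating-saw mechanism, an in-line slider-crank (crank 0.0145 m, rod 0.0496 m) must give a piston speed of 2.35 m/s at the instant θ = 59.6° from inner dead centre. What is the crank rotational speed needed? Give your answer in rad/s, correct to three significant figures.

For an in-line slider-crank, |v_piston| = rω|sinθ|·[1 + r cosθ/√(L² − r² sin²θ)].
With r = 0.0145 m, L = 0.0496 m, θ = 59.6°: the bracketed kinematic factor |dx/dθ| = 0.014418 m.
ω = v/|dx/dθ| = 2.35/0.014418 = 162.99 rad/s.

163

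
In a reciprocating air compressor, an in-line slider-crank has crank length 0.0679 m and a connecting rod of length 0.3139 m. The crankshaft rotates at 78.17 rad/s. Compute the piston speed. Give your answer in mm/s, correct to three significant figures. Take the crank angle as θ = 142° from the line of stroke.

2710

ω = 78.17 rad/s
For an in-line slider-crank, x = r cosθ + √(L² − r² sin²θ), so v = −rω sinθ·[1 + r cosθ/√(L² − r² sin²θ)].
With r = 0.0679 m, L = 0.3139 m, θ = 142°: √(L² − r² sin²θ) = 0.3111 m.
v = −0.0679·78.17·0.61566·[1 + 0.0679·-0.78801/0.3111] = -2.7058 m/s.
|v| = 2.7058 m/s = 2705.8 mm/s.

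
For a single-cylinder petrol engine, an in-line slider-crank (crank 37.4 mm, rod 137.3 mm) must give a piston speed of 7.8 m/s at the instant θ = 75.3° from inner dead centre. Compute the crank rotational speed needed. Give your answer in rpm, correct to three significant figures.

For an in-line slider-crank, |v_piston| = rω|sinθ|·[1 + r cosθ/√(L² − r² sin²θ)].
With r = 0.0374 m, L = 0.1373 m, θ = 75.3°: the bracketed kinematic factor |dx/dθ| = 0.038768 m.
ω = v/|dx/dθ| = 7.8/0.038768 = 201.2 rad/s.
N = 60ω/(2π) = 1921.3 rpm.

1920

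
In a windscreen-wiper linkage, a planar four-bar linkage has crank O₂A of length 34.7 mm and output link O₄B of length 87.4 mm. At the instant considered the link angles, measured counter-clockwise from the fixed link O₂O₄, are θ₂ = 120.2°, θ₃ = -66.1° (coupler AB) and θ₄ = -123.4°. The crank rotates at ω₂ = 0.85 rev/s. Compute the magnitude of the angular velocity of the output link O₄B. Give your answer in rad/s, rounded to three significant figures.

0.277

ω₂ = 5.341 rad/s (from 0.85 rev/s).
Differentiating the loop-closure r₂e^{iθ₂}+r₃e^{iθ₃}=r₁+r₄e^{iθ₄} gives r₂ω₂e^{iθ₂}+r₃ω₃e^{iθ₃}=r₄ω₄e^{iθ₄}.
Eliminating the other unknown: ω₄ = r₂ω₂ sin(θ₂−θ₃) / [r₄ sin(θ₄−θ₃)].
Numerator sine = -0.10973; denominator sine = -0.84151.
Result = 0.0347·5.341·(-0.10973) / (0.0874·(-0.84151)) = +0.2765 rad/s; magnitude 0.2765 rad/s.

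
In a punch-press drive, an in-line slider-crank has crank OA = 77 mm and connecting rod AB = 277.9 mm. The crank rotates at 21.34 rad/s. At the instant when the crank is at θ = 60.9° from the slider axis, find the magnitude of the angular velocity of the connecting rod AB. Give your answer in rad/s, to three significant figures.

ω = 21.34 rad/s
The rod makes angle φ with the slider axis where L sinφ = r sinθ; differentiating, L cosφ·φ̇ = r ω cosθ.
L cosφ = √(L² − r² sin²θ) = 0.26963 m.
|ω_rod| = r ω |cosθ| / √(L² − r² sin²θ) = 0.077·21.34·0.48634/0.26963 = 2.9638 rad/s.

2.96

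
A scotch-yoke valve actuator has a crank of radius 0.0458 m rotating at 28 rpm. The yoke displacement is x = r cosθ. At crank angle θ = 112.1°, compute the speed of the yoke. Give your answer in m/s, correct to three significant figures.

ω = 2.932 rad/s (from 28 rpm).
x = r cosθ ⇒ ẋ = −rω sinθ.
|v| = rω|sinθ| = 0.0458·2.932·|sin 112.1°| = 0.12443 m/s.

0.124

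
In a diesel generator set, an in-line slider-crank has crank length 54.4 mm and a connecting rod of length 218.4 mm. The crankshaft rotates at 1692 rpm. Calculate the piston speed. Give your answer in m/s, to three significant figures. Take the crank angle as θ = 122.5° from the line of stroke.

ω = 2π·1692/60 = 177.2 rad/s
For an in-line slider-crank, x = r cosθ + √(L² − r² sin²θ), so v = −rω sinθ·[1 + r cosθ/√(L² − r² sin²θ)].
With r = 0.0544 m, L = 0.2184 m, θ = 122.5°: √(L² − r² sin²θ) = 0.21353 m.
v = −0.0544·177.2·0.84339·[1 + 0.0544·-0.53730/0.21353] = -7.0166 m/s.
|v| = 7.0166 m/s.

7.02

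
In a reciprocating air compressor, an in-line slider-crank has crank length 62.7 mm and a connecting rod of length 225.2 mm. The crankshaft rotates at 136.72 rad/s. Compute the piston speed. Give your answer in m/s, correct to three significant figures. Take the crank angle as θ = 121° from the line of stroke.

6.26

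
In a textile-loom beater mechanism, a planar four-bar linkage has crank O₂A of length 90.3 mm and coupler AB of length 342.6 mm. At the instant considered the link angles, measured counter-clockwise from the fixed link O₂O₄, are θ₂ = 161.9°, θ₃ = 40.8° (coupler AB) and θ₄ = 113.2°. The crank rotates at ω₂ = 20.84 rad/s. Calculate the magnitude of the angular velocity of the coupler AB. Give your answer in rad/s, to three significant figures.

ω₂ = 20.84 rad/s
Differentiating the loop-closure r₂e^{iθ₂}+r₃e^{iθ₃}=r₁+r₄e^{iθ₄} gives r₂ω₂e^{iθ₂}+r₃ω₃e^{iθ₃}=r₄ω₄e^{iθ₄}.
Eliminating the other unknown: ω₃ = r₂ω₂ sin(θ₄−θ₂) / [r₃ sin(θ₃−θ₄)].
Numerator sine = -0.75126; denominator sine = -0.95319.
Result = 0.0903·20.84·(-0.75126) / (0.3426·(-0.95319)) = +4.3292 rad/s; magnitude 4.3292 rad/s.

4.33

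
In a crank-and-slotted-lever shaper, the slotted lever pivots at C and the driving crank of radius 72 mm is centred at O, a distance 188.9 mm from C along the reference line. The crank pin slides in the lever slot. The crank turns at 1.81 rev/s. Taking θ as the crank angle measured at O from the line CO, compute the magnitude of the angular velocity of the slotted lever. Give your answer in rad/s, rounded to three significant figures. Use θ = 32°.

ω = 11.37 rad/s (from 1.81 rev/s).
Crank pin A relative to C: A = (d + r cosθ, r sinθ); lever angle φ = atan2(r sinθ, d + r cosθ).
Differentiating tanφ: φ̇ = rω(d cosθ + r)/(d² + r² + 2dr cosθ).
d² + r² + 2dr cosθ = |CA|² = 0.0639355 m²;  d cosθ + r = +0.2322 m.
|ω_lever| = |0.072·11.37·+0.2322| / 0.0639355 = 2.9737 rad/s.

2.97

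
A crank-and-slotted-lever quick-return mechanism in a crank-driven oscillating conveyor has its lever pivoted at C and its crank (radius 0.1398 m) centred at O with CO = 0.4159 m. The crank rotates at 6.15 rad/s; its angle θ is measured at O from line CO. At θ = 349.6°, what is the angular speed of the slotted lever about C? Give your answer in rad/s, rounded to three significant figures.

1.54

ω = 6.15 rad/s
Crank pin A relative to C: A = (d + r cosθ, r sinθ); lever angle φ = atan2(r sinθ, d + r cosθ).
Differentiating tanφ: φ̇ = rω(d cosθ + r)/(d² + r² + 2dr cosθ).
d² + r² + 2dr cosθ = |CA|² = 0.306892 m²;  d cosθ + r = +0.54887 m.
|ω_lever| = |0.1398·6.15·+0.54887| / 0.306892 = 1.5377 rad/s.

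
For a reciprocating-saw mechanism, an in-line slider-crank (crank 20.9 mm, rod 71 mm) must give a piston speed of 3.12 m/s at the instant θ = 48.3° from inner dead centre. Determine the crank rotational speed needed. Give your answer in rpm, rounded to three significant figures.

1590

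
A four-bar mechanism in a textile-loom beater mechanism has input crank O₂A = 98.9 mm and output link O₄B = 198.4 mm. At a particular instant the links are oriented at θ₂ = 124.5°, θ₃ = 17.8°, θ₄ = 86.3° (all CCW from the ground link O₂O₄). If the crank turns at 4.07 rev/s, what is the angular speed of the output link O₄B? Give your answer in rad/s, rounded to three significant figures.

ω₂ = 25.57 rad/s (from 4.07 rev/s).
Differentiating the loop-closure r₂e^{iθ₂}+r₃e^{iθ₃}=r₁+r₄e^{iθ₄} gives r₂ω₂e^{iθ₂}+r₃ω₃e^{iθ₃}=r₄ω₄e^{iθ₄}.
Eliminating the other unknown: ω₄ = r₂ω₂ sin(θ₂−θ₃) / [r₄ sin(θ₄−θ₃)].
Numerator sine = +0.95782; denominator sine = +0.93042.
Result = 0.0989·25.57·(+0.95782) / (0.1984·(+0.93042)) = +13.123 rad/s; magnitude 13.123 rad/s.

13.1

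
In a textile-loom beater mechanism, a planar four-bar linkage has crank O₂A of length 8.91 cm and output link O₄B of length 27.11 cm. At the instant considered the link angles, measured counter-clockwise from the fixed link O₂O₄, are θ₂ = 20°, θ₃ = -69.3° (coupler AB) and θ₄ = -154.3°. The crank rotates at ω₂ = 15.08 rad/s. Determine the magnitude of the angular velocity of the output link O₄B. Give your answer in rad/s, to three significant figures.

4.97

ω₂ = 15.08 rad/s
Differentiating the loop-closure r₂e^{iθ₂}+r₃e^{iθ₃}=r₁+r₄e^{iθ₄} gives r₂ω₂e^{iθ₂}+r₃ω₃e^{iθ₃}=r₄ω₄e^{iθ₄}.
Eliminating the other unknown: ω₄ = r₂ω₂ sin(θ₂−θ₃) / [r₄ sin(θ₄−θ₃)].
Numerator sine = +0.99993; denominator sine = -0.99619.
Result = 0.0891·15.08·(+0.99993) / (0.2711·(-0.99619)) = -4.9748 rad/s; magnitude 4.9748 rad/s.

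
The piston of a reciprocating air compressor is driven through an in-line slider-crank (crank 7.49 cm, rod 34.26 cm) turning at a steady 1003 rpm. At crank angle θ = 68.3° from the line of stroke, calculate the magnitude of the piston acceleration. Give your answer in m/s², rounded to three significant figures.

173

ω = 2π·1003/60 = 105 rad/s
x(θ) = r cosθ + √(L² − r² sin²θ); with ω constant, a = ω²·d²x/dθ².
d²x/dθ² = −r cosθ − r²(cos2θ)/√u − r⁴ sin²2θ/(4u^{3/2}),  u = L² − r² sin²θ = 0.112532 m².
Substituting r = 0.0749 m, L = 0.3426 m, θ = 68.3°: d²x/dθ² = -0.015642 m.
a = ω²·d²x/dθ² = (105)²·(-0.015642) = -172.56 m/s²;  |a| = 172.56 m/s².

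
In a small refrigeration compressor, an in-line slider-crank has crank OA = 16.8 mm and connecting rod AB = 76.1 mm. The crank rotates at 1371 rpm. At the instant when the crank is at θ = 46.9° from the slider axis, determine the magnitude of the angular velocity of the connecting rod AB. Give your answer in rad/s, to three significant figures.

21.9

ω = 143.6 rad/s (converted from 1371 rpm).
The rod makes angle φ with the slider axis where L sinφ = r sinθ; differentiating, L cosφ·φ̇ = r ω cosθ.
L cosφ = √(L² − r² sin²θ) = 0.075105 m.
|ω_rod| = r ω |cosθ| / √(L² − r² sin²θ) = 0.0168·143.6·0.68327/0.075105 = 21.943 rad/s.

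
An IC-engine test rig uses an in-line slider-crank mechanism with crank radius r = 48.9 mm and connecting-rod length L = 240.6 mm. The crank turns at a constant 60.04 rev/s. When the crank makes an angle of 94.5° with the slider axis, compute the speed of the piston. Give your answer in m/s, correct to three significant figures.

18.1

ω = 2π·60 = 377.2 rad/s
For an in-line slider-crank, x = r cosθ + √(L² − r² sin²θ), so v = −rω sinθ·[1 + r cosθ/√(L² − r² sin²θ)].
With r = 0.0489 m, L = 0.2406 m, θ = 94.5°: √(L² − r² sin²θ) = 0.23561 m.
v = −0.0489·377.2·0.99692·[1 + 0.0489·-0.07846/0.23561] = -18.091 m/s.
|v| = 18.091 m/s.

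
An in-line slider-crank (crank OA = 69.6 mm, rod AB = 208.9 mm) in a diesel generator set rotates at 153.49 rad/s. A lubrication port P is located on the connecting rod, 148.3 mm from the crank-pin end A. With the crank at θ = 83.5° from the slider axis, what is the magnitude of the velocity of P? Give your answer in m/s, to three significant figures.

ω = 153.5 rad/s.  Crank-pin speed |V_A| = rω = 10.683 m/s, perpendicular to OA.
Rod angle: sinφ = −(r/L) sinθ ⇒ φ = -19.331°; ω_rod = −rω cosθ/√(L²−r²sin²θ) = -6.135 rad/s.
V_P = V_A + ω_rod × AP, with AP = 0.1483 m along the rod.
Components: V_Px = −rω sinθ − a·ω_rod·sinφ = -10.915 m/s;  V_Py = rω cosθ + a·ω_rod·cosφ = +0.35082 m/s.
|V_P| = √(V_Px² + V_Py²) = 10.921 m/s.

10.9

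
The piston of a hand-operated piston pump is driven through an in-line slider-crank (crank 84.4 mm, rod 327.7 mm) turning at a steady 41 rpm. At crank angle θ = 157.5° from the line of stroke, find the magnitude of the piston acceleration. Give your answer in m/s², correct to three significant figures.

1.15

ω = 2π·41/60 = 4.294 rad/s
x(θ) = r cosθ + √(L² − r² sin²θ); with ω constant, a = ω²·d²x/dθ².
d²x/dθ² = −r cosθ − r²(cos2θ)/√u − r⁴ sin²2θ/(4u^{3/2}),  u = L² − r² sin²θ = 0.106344 m².
Substituting r = 0.0844 m, L = 0.3277 m, θ = 157.5°: d²x/dθ² = +0.062347 m.
a = ω²·d²x/dθ² = (4.294)²·(+0.062347) = +1.1493 m/s²;  |a| = 1.1493 m/s².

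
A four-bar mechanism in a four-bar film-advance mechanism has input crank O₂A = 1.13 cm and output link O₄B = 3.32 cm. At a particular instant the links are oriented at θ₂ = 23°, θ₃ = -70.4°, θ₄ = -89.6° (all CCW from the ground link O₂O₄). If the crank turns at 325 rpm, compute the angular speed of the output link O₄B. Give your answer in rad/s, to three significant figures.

35.2

ω₂ = 34.03 rad/s (from 325 rpm).
Differentiating the loop-closure r₂e^{iθ₂}+r₃e^{iθ₃}=r₁+r₄e^{iθ₄} gives r₂ω₂e^{iθ₂}+r₃ω₃e^{iθ₃}=r₄ω₄e^{iθ₄}.
Eliminating the other unknown: ω₄ = r₂ω₂ sin(θ₂−θ₃) / [r₄ sin(θ₄−θ₃)].
Numerator sine = +0.99824; denominator sine = -0.32887.
Result = 0.0113·34.03·(+0.99824) / (0.0332·(-0.32887)) = -35.162 rad/s; magnitude 35.162 rad/s.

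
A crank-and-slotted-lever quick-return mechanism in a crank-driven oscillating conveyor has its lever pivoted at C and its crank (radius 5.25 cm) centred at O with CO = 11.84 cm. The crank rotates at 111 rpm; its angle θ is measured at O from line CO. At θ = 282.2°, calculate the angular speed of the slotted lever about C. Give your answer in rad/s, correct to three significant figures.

ω = 11.62 rad/s (from 111 rpm).
Crank pin A relative to C: A = (d + r cosθ, r sinθ); lever angle φ = atan2(r sinθ, d + r cosθ).
Differentiating tanφ: φ̇ = rω(d cosθ + r)/(d² + r² + 2dr cosθ).
d² + r² + 2dr cosθ = |CA|² = 0.019402 m²;  d cosθ + r = +0.077521 m.
|ω_lever| = |0.0525·11.62·+0.077521| / 0.019402 = 2.4383 rad/s.

2.44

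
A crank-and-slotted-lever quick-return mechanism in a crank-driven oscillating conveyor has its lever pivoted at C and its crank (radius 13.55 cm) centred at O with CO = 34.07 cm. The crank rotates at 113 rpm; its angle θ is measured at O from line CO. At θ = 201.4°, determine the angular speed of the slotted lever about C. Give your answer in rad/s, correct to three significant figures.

6.01

ω = 11.83 rad/s (from 113 rpm).
Crank pin A relative to C: A = (d + r cosθ, r sinθ); lever angle φ = atan2(r sinθ, d + r cosθ).
Differentiating tanφ: φ̇ = rω(d cosθ + r)/(d² + r² + 2dr cosθ).
d² + r² + 2dr cosθ = |CA|² = 0.0484726 m²;  d cosθ + r = -0.18171 m.
|ω_lever| = |0.1355·11.83·-0.18171| / 0.0484726 = 6.0108 rad/s.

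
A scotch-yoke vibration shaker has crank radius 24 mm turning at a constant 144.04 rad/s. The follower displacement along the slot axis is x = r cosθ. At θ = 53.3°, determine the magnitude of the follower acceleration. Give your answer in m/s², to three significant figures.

298

ω = 144 rad/s
x = r cosθ ⇒ ẍ = −rω² cosθ (ω constant).
|a| = rω²|cosθ| = 0.024·(144)²·|cos 53.3°| = 297.58 m/s².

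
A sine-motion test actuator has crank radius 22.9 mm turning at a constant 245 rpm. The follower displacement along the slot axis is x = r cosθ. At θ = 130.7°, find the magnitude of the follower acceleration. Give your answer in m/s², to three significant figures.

ω = 25.66 rad/s (from 245 rpm).
x = r cosθ ⇒ ẍ = −rω² cosθ (ω constant).
|a| = rω²|cosθ| = 0.0229·(25.66)²·|cos 130.7°| = 9.8296 m/s².

9.83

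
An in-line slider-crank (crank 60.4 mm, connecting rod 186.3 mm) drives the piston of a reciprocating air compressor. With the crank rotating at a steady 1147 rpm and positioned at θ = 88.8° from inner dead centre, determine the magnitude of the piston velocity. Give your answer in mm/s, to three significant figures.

ω = 2π·1147/60 = 120.1 rad/s
For an in-line slider-crank, x = r cosθ + √(L² − r² sin²θ), so v = −rω sinθ·[1 + r cosθ/√(L² − r² sin²θ)].
With r = 0.0604 m, L = 0.1863 m, θ = 88.8°: √(L² − r² sin²θ) = 0.17624 m.
v = −0.0604·120.1·0.99978·[1 + 0.0604·0.02094/0.17624] = -7.3053 m/s.
|v| = 7.3053 m/s = 7305.3 mm/s.

7310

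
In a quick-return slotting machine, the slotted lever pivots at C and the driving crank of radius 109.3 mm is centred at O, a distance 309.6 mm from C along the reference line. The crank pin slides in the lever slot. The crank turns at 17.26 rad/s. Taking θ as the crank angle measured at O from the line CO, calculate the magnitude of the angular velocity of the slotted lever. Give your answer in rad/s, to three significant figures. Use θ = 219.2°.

4.45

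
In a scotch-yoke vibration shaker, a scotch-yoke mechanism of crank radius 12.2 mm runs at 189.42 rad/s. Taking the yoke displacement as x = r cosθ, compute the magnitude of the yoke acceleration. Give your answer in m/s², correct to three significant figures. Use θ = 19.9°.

412

ω = 189.4 rad/s
x = r cosθ ⇒ ẍ = −rω² cosθ (ω constant).
|a| = rω²|cosθ| = 0.0122·(189.4)²·|cos 19.9°| = 411.6 m/s².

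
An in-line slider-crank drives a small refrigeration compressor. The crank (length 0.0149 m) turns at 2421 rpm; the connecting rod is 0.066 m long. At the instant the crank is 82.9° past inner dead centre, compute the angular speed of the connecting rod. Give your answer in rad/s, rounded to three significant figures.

ω = 253.5 rad/s (converted from 2421 rpm).
The rod makes angle φ with the slider axis where L sinφ = r sinθ; differentiating, L cosφ·φ̇ = r ω cosθ.
L cosφ = √(L² − r² sin²θ) = 0.064322 m.
|ω_rod| = r ω |cosθ| / √(L² − r² sin²θ) = 0.0149·253.5·0.12360/0.064322 = 7.2589 rad/s.

7.26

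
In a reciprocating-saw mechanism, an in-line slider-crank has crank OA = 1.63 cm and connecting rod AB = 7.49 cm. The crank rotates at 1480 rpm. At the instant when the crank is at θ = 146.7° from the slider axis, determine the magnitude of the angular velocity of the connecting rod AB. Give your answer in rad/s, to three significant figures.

ω = 155 rad/s (converted from 1480 rpm).
The rod makes angle φ with the slider axis where L sinφ = r sinθ; differentiating, L cosφ·φ̇ = r ω cosθ.
L cosφ = √(L² − r² sin²θ) = 0.074363 m.
|ω_rod| = r ω |cosθ| / √(L² − r² sin²θ) = 0.0163·155·0.83581/0.074363 = 28.394 rad/s.

28.4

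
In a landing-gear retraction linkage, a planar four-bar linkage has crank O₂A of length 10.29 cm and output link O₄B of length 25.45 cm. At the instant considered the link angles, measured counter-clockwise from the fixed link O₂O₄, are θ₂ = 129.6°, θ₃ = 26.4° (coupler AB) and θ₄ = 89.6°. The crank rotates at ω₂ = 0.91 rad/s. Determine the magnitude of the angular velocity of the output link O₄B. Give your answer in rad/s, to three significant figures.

0.401

ω₂ = 0.91 rad/s
Differentiating the loop-closure r₂e^{iθ₂}+r₃e^{iθ₃}=r₁+r₄e^{iθ₄} gives r₂ω₂e^{iθ₂}+r₃ω₃e^{iθ₃}=r₄ω₄e^{iθ₄}.
Eliminating the other unknown: ω₄ = r₂ω₂ sin(θ₂−θ₃) / [r₄ sin(θ₄−θ₃)].
Numerator sine = +0.97358; denominator sine = +0.89259.
Result = 0.1029·0.91·(+0.97358) / (0.2545·(+0.89259)) = +0.40132 rad/s; magnitude 0.40132 rad/s.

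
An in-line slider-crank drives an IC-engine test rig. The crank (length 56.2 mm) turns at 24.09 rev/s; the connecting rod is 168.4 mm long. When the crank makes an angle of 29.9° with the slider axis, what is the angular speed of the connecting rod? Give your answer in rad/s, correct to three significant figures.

44.4

ω = 151.4 rad/s (converted from 24.09 rev/s).
The rod makes angle φ with the slider axis where L sinφ = r sinθ; differentiating, L cosφ·φ̇ = r ω cosθ.
L cosφ = √(L² − r² sin²θ) = 0.16605 m.
|ω_rod| = r ω |cosθ| / √(L² − r² sin²θ) = 0.0562·151.4·0.86690/0.16605 = 44.409 rad/s.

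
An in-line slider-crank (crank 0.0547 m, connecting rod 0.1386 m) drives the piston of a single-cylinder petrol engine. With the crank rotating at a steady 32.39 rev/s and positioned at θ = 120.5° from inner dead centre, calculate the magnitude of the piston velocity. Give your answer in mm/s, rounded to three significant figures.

7550

ω = 2π·32.4 = 203.5 rad/s
For an in-line slider-crank, x = r cosθ + √(L² − r² sin²θ), so v = −rω sinθ·[1 + r cosθ/√(L² − r² sin²θ)].
With r = 0.0547 m, L = 0.1386 m, θ = 120.5°: √(L² − r² sin²θ) = 0.13034 m.
v = −0.0547·203.5·0.86163·[1 + 0.0547·-0.50754/0.13034] = -7.5487 m/s.
|v| = 7.5487 m/s = 7548.7 mm/s.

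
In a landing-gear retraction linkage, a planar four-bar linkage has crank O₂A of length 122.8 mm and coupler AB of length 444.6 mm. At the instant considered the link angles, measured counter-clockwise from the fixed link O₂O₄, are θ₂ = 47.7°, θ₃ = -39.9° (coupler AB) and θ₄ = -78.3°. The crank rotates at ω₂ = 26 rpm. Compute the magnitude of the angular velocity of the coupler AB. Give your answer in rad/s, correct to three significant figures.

ω₂ = 2.723 rad/s (from 26 rpm).
Differentiating the loop-closure r₂e^{iθ₂}+r₃e^{iθ₃}=r₁+r₄e^{iθ₄} gives r₂ω₂e^{iθ₂}+r₃ω₃e^{iθ₃}=r₄ω₄e^{iθ₄}.
Eliminating the other unknown: ω₃ = r₂ω₂ sin(θ₄−θ₂) / [r₃ sin(θ₃−θ₄)].
Numerator sine = -0.80902; denominator sine = +0.62115.
Result = 0.1228·2.723·(-0.80902) / (0.4446·(+0.62115)) = -0.97948 rad/s; magnitude 0.97948 rad/s.

0.979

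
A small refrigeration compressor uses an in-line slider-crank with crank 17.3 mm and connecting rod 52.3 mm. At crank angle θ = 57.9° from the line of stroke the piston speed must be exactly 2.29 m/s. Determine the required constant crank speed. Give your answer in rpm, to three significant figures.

1260

For an in-line slider-crank, |v_piston| = rω|sinθ|·[1 + r cosθ/√(L² − r² sin²θ)].
With r = 0.0173 m, L = 0.0523 m, θ = 57.9°: the bracketed kinematic factor |dx/dθ| = 0.017339 m.
ω = v/|dx/dθ| = 2.29/0.017339 = 132.07 rad/s.
N = 60ω/(2π) = 1261.2 rpm.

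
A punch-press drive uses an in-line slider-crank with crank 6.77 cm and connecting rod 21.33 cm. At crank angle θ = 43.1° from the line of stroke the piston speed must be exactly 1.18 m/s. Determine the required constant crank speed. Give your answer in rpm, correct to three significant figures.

197

For an in-line slider-crank, |v_piston| = rω|sinθ|·[1 + r cosθ/√(L² − r² sin²θ)].
With r = 0.0677 m, L = 0.2133 m, θ = 43.1°: the bracketed kinematic factor |dx/dθ| = 0.057239 m.
ω = v/|dx/dθ| = 1.18/0.057239 = 20.615 rad/s.
N = 60ω/(2π) = 196.86 rpm.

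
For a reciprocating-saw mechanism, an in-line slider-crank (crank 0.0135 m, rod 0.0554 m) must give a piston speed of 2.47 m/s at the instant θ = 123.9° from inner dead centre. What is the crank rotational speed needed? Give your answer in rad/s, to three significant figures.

For an in-line slider-crank, |v_piston| = rω|sinθ|·[1 + r cosθ/√(L² − r² sin²θ)].
With r = 0.0135 m, L = 0.0554 m, θ = 123.9°: the bracketed kinematic factor |dx/dθ| = 0.0096501 m.
ω = v/|dx/dθ| = 2.47/0.0096501 = 255.96 rad/s.

256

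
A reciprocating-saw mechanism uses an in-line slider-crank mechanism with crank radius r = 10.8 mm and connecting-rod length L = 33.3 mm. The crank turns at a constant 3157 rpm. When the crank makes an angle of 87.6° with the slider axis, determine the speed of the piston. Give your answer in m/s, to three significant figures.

ω = 2π·3157/60 = 330.6 rad/s
For an in-line slider-crank, x = r cosθ + √(L² − r² sin²θ), so v = −rω sinθ·[1 + r cosθ/√(L² − r² sin²θ)].
With r = 0.0108 m, L = 0.0333 m, θ = 87.6°: √(L² − r² sin²θ) = 0.031503 m.
v = −0.0108·330.6·0.99912·[1 + 0.0108·0.04188/0.031503] = -3.6186 m/s.
|v| = 3.6186 m/s.

3.62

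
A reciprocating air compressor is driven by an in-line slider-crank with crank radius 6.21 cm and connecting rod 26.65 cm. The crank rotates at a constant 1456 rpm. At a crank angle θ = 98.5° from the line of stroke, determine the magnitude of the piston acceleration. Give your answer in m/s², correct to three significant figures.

544

ω = 2π·1456/60 = 152.5 rad/s
x(θ) = r cosθ + √(L² − r² sin²θ); with ω constant, a = ω²·d²x/dθ².
d²x/dθ² = −r cosθ − r²(cos2θ)/√u − r⁴ sin²2θ/(4u^{3/2}),  u = L² − r² sin²θ = 0.0672501 m².
Substituting r = 0.0621 m, L = 0.2665 m, θ = 98.5°: d²x/dθ² = +0.023382 m.
a = ω²·d²x/dθ² = (152.5)²·(+0.023382) = +543.57 m/s²;  |a| = 543.57 m/s².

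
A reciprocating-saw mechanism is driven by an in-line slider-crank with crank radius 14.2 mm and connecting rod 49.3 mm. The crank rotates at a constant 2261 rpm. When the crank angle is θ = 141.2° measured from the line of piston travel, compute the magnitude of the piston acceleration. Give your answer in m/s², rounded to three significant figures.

ω = 2π·2261/60 = 236.8 rad/s
x(θ) = r cosθ + √(L² − r² sin²θ); with ω constant, a = ω²·d²x/dθ².
d²x/dθ² = −r cosθ − r²(cos2θ)/√u − r⁴ sin²2θ/(4u^{3/2}),  u = L² − r² sin²θ = 0.00235132 m².
Substituting r = 0.0142 m, L = 0.0493 m, θ = 141.2°: d²x/dθ² = +0.010089 m.
a = ω²·d²x/dθ² = (236.8)²·(+0.010089) = +565.57 m/s²;  |a| = 565.57 m/s².

566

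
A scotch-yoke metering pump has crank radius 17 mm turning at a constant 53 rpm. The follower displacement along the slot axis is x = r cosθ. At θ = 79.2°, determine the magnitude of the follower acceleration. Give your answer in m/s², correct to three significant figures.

ω = 5.55 rad/s (from 53 rpm).
x = r cosθ ⇒ ẍ = −rω² cosθ (ω constant).
|a| = rω²|cosθ| = 0.017·(5.55)²·|cos 79.2°| = 0.098126 m/s².

0.0981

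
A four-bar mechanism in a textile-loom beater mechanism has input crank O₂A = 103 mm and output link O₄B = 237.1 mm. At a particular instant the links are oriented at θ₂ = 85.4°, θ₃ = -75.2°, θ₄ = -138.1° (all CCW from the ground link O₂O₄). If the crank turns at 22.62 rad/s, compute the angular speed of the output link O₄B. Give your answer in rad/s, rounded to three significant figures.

ω₂ = 22.62 rad/s
Differentiating the loop-closure r₂e^{iθ₂}+r₃e^{iθ₃}=r₁+r₄e^{iθ₄} gives r₂ω₂e^{iθ₂}+r₃ω₃e^{iθ₃}=r₄ω₄e^{iθ₄}.
Eliminating the other unknown: ω₄ = r₂ω₂ sin(θ₂−θ₃) / [r₄ sin(θ₄−θ₃)].
Numerator sine = +0.33216; denominator sine = -0.89021.
Result = 0.103·22.62·(+0.33216) / (0.2371·(-0.89021)) = -3.6665 rad/s; magnitude 3.6665 rad/s.

3.67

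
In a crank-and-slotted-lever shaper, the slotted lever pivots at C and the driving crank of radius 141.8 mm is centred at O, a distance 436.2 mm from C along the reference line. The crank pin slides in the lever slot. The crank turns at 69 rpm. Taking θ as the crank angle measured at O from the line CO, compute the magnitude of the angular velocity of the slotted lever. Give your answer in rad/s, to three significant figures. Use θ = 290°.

ω = 7.226 rad/s (from 69 rpm).
Crank pin A relative to C: A = (d + r cosθ, r sinθ); lever angle φ = atan2(r sinθ, d + r cosθ).
Differentiating tanφ: φ̇ = rω(d cosθ + r)/(d² + r² + 2dr cosθ).
d² + r² + 2dr cosθ = |CA|² = 0.252688 m²;  d cosθ + r = +0.29099 m.
|ω_lever| = |0.1418·7.226·+0.29099| / 0.252688 = 1.1799 rad/s.

1.18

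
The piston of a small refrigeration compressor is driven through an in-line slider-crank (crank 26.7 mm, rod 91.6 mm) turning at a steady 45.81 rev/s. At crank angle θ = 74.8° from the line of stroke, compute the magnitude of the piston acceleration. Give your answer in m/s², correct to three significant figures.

ω = 2π·45.8 = 287.8 rad/s
x(θ) = r cosθ + √(L² − r² sin²θ); with ω constant, a = ω²·d²x/dθ².
d²x/dθ² = −r cosθ − r²(cos2θ)/√u − r⁴ sin²2θ/(4u^{3/2}),  u = L² − r² sin²θ = 0.00772668 m².
Substituting r = 0.0267 m, L = 0.0916 m, θ = 74.8°: d²x/dθ² = -5.3282e-05 m.
a = ω²·d²x/dθ² = (287.8)²·(-5.3282e-05) = -4.4143 m/s²;  |a| = 4.4143 m/s².

4.41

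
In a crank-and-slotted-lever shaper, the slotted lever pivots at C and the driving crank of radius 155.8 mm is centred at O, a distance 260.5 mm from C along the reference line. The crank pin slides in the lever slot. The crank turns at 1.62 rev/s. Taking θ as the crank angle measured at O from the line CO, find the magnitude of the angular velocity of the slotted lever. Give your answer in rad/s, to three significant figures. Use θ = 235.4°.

ω = 10.18 rad/s (from 1.62 rev/s).
Crank pin A relative to C: A = (d + r cosθ, r sinθ); lever angle φ = atan2(r sinθ, d + r cosθ).
Differentiating tanφ: φ̇ = rω(d cosθ + r)/(d² + r² + 2dr cosθ).
d² + r² + 2dr cosθ = |CA|² = 0.046041 m²;  d cosθ + r = +0.0078767 m.
|ω_lever| = |0.1558·10.18·+0.0078767| / 0.046041 = 0.27131 rad/s.

0.271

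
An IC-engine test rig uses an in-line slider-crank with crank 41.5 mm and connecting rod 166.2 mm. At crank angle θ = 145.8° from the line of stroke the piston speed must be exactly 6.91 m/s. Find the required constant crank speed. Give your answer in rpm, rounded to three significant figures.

3570

For an in-line slider-crank, |v_piston| = rω|sinθ|·[1 + r cosθ/√(L² − r² sin²θ)].
With r = 0.0415 m, L = 0.1662 m, θ = 145.8°: the bracketed kinematic factor |dx/dθ| = 0.018461 m.
ω = v/|dx/dθ| = 6.91/0.018461 = 374.3 rad/s.
N = 60ω/(2π) = 3574.3 rpm.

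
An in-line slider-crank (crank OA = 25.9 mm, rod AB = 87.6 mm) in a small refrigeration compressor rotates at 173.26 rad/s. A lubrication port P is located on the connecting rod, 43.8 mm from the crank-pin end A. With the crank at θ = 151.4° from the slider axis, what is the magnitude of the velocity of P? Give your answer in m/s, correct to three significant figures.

2.71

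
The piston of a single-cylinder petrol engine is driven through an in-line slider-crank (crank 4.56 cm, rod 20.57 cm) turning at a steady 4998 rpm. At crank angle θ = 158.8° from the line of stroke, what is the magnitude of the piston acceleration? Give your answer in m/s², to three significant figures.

9580

ω = 2π·4998/60 = 523.4 rad/s
x(θ) = r cosθ + √(L² − r² sin²θ); with ω constant, a = ω²·d²x/dθ².
d²x/dθ² = −r cosθ − r²(cos2θ)/√u − r⁴ sin²2θ/(4u^{3/2}),  u = L² − r² sin²θ = 0.0420406 m².
Substituting r = 0.0456 m, L = 0.2057 m, θ = 158.8°: d²x/dθ² = +0.034968 m.
a = ω²·d²x/dθ² = (523.4)²·(+0.034968) = +9579 m/s²;  |a| = 9579 m/s².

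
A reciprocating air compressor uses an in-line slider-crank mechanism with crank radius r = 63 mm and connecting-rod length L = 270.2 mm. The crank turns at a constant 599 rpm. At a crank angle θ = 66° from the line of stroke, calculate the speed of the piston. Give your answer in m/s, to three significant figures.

3.96

ω = 2π·599/60 = 62.73 rad/s
For an in-line slider-crank, x = r cosθ + √(L² − r² sin²θ), so v = −rω sinθ·[1 + r cosθ/√(L² − r² sin²θ)].
With r = 0.063 m, L = 0.2702 m, θ = 66°: √(L² − r² sin²θ) = 0.264 m.
v = −0.063·62.73·0.91355·[1 + 0.063·0.40674/0.264] = -3.9606 m/s.
|v| = 3.9606 m/s.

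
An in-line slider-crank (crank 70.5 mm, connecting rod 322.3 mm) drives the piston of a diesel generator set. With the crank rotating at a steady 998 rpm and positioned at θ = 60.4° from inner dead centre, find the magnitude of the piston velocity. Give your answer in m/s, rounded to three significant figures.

7.11

ω = 2π·998/60 = 104.5 rad/s
For an in-line slider-crank, x = r cosθ + √(L² − r² sin²θ), so v = −rω sinθ·[1 + r cosθ/√(L² − r² sin²θ)].
With r = 0.0705 m, L = 0.3223 m, θ = 60.4°: √(L² − r² sin²θ) = 0.31642 m.
v = −0.0705·104.5·0.86949·[1 + 0.0705·0.49394/0.31642] = -7.1115 m/s.
|v| = 7.1115 m/s.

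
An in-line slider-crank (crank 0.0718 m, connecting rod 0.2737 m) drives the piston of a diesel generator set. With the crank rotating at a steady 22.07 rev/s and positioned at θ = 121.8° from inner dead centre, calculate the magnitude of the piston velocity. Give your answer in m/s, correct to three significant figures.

7.26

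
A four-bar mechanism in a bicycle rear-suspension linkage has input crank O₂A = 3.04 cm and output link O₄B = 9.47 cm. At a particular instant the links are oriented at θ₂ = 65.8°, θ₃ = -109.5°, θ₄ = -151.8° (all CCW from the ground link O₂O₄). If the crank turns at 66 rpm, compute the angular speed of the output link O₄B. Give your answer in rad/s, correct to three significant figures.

ω₂ = 6.912 rad/s (from 66 rpm).
Differentiating the loop-closure r₂e^{iθ₂}+r₃e^{iθ₃}=r₁+r₄e^{iθ₄} gives r₂ω₂e^{iθ₂}+r₃ω₃e^{iθ₃}=r₄ω₄e^{iθ₄}.
Eliminating the other unknown: ω₄ = r₂ω₂ sin(θ₂−θ₃) / [r₄ sin(θ₄−θ₃)].
Numerator sine = +0.08194; denominator sine = -0.67301.
Result = 0.0304·6.912·(+0.08194) / (0.0947·(-0.67301)) = -0.27012 rad/s; magnitude 0.27012 rad/s.

0.270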